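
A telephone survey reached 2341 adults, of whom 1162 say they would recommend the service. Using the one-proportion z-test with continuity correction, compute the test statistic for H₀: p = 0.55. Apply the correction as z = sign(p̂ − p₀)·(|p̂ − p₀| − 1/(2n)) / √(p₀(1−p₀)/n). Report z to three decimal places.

z = -5.195

With x = 1162 successes in n = 2341, p̂ = 0.49637. p̂ − p₀ = -0.053631.
1/(2n) = 0.000214.
Corrected numerator: |-0.053631| − 0.000214 = 0.053417.
Null standard error: √(0.55·0.45/2341) = √0.000105724 = 0.010282.
z = (−)0.053417/0.010282 = -5.195.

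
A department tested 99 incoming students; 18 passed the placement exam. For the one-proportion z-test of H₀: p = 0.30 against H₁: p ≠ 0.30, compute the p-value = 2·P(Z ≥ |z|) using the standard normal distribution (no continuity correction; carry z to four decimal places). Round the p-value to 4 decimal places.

p-value = 0.0103

Sample proportion p̂ = 18/99 = 0.18182.
SE₀ = √(0.30·0.70/99) = 0.046057.
z = (p̂ − p₀)/SE = (18/99 − 0.30)/0.046057 ≈ -2.5660.
From the standard normal, 2·P(Z ≥ |z|) = 0.0103.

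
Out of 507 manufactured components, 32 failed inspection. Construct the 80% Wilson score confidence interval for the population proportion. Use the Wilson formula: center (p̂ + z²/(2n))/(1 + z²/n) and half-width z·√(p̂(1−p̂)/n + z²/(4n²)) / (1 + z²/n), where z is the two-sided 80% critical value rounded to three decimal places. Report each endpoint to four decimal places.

(0.0506, 0.0784)

Here p̂ = 32/507 = 0.06312 and z = 1.282 (z² = 1.643524).
Denominator 1 + z²/n = 1 + 1.643524/507 = 1.003242.
Adjusted center: (0.06312 + z²/(2n))/1.003242 = 0.06453.
Radicand: p̂(1−p̂)/n + z²/(4n²) = 0.000116633 + 0.000001598 = 0.000118231.
Half-width = 1.282·√0.000118231/1.003242 = 0.01389.
So the interval runs from 0.0506 to 0.0784.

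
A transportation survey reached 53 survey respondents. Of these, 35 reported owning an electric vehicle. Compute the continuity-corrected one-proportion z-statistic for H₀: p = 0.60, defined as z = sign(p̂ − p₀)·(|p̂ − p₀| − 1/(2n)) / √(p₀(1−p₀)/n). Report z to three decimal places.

z = 0.757

p̂ = 35/53 = 0.66038. p̂ − p₀ = 0.060377.
1/(2n) = 0.009434.
Corrected numerator: |0.060377| − 0.009434 = 0.050943.
Under H₀, SE = √(p₀(1−p₀)/n) = √(0.60·0.40/53) = √0.004528302 = 0.067293.
z = +0.050943/0.067293 = 0.757.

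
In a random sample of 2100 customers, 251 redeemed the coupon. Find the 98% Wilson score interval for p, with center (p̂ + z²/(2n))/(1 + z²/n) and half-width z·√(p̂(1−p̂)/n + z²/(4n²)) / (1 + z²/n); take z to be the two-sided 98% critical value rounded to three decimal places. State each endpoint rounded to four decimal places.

Here p̂ = 251/2100 = 0.11952 and z = 2.326 (z² = 5.410276).
1 + z²/n = 1.002576.
Center = (0.11952 + 0.001288)/1.002576 = 0.12050.
Radicand: p̂(1−p̂)/n + z²/(4n²) = 0.000050113 + 0.000000307 = 0.000050420.
Half-width = 2.326·√0.000050420/1.002576 = 0.01647.
Interval: 0.12050 ± 0.01647 → (0.1040, 0.1370).

(0.1040, 0.1370)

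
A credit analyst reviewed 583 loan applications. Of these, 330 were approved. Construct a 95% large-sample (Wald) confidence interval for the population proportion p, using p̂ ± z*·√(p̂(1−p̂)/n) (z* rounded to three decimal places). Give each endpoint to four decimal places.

Sample proportion p̂ = 330/583 = 0.56604.
SE = √(p̂(1−p̂)/n) = √(0.245639/583) = 0.020526.
For 95% confidence, z* = 1.960.
Margin of error: 1.960 × 0.020526 = 0.04023.
So the interval runs from 0.5258 to 0.6063.

(0.5258, 0.6063)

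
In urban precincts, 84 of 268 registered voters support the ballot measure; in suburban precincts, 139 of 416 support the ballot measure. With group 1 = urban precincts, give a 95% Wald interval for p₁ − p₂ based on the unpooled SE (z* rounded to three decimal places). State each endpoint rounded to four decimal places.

p̂₁ = 84/268 = 0.31343, p̂₂ = 139/416 = 0.33413; p̂₁ − p̂₂ = -0.02070.
Unpooled SE = √(p̂₁(1−p̂₁)/n₁ + p̂₂(1−p̂₂)/n₂) = √(0.000802958 + 0.000534829) = 0.036576.
z* = 1.960 at the 95% level. Margin of error = 0.07169.
Interval: -0.02070 ± 0.07169 → (-0.0924, 0.0510).

(-0.0924, 0.0510)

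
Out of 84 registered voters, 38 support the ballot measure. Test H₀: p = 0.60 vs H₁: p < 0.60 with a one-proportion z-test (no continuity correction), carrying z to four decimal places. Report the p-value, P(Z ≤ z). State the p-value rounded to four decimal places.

With x = 38 successes in n = 84, p̂ = 0.45238.
Null standard error: √(0.60·0.40/84) = √0.002857143 = 0.053452.
z = (p̂ − p₀)/SE = (38/84 − 0.60)/0.053452 ≈ -2.7617.
From the standard normal, P(Z ≤ z) = 0.0029.

p-value = 0.0029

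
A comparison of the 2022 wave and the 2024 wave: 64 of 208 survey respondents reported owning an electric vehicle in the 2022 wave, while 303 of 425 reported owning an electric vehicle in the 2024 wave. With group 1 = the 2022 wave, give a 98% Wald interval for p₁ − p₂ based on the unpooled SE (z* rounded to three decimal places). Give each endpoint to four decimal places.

p̂₁ = 0.30769, p̂₂ = 0.71294, so the observed difference is -0.40525.
Unpooled SE = √(p̂₁(1−p̂₁)/n₁ + p̂₂(1−p̂₂)/n₂) = √(0.001024124 + 0.000481544) = 0.038803.
For 98% confidence, z* = 2.326. Margin of error = 0.09026.
Interval: -0.40525 ± 0.09026 → (-0.4955, -0.3150).

(-0.4955, -0.3150)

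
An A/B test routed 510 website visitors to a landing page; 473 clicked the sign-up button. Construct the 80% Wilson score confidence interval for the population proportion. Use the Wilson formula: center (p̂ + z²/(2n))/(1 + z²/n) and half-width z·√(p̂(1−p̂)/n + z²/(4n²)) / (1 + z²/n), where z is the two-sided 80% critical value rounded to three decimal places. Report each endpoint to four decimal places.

(0.9113, 0.9408)

Here p̂ = 473/510 = 0.92745 and z = 1.282 (z² = 1.643524).
1 + z²/n = 1.003223.
Adjusted center: (0.92745 + z²/(2n))/1.003223 = 0.92608.
Radicand: p̂(1−p̂)/n + z²/(4n²) = 0.000131933 + 0.000001580 = 0.000133513.
Half-width = z·√(radicand)/denom = 1.282·0.011555/1.003223 = 0.01477.
CI: 0.92608 ± 0.01477 = (0.9113, 0.9408).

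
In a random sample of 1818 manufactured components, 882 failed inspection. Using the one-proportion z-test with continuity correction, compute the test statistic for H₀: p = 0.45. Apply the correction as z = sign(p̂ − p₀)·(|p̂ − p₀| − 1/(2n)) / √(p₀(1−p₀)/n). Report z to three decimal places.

The sample proportion is 882/1818 = 0.48515. p̂ − p₀ = 0.035149.
Continuity correction 1/(2n) = 1/3636 = 0.000275.
Corrected numerator: |0.035149| − 0.000275 = 0.034874.
Null standard error: √(0.45·0.55/1818) = √0.000136139 = 0.011668.
z = (+)0.034874/0.011668 = 2.989.

z = 2.989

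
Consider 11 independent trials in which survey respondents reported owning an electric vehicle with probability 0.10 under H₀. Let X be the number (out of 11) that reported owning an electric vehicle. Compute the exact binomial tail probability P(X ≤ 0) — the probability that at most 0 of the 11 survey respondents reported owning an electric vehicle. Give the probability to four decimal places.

X ~ Binomial(n=11, p=0.10).
P(X ≤ 0) = C(11,0)·0.10^0·0.90^11.
= 0.313811 = 0.3138.

P = 0.3138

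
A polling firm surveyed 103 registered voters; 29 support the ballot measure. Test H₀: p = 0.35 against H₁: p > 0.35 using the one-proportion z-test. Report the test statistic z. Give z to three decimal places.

p̂ = 29/103 = 0.28155.
Under H₀, SE = √(p₀(1−p₀)/n) = √(0.35·0.65/103) = √0.002208738 = 0.046997.
z = (p̂ − p₀)/SE = (0.28155 − 0.35)/0.046997 = -1.456.

z = -1.456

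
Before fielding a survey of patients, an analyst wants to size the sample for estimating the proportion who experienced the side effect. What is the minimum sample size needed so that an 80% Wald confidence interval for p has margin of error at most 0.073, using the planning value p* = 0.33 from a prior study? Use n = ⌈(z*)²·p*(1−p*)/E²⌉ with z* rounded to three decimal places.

n = 69

For 80% confidence, z* = 1.282.
p*(1−p*) = 0.33·0.67 = 0.2211.
(z*)²·p*(1−p*)/E² = 1.643524·0.2211/0.005329 = 68.190.
⌈68.190⌉ = 69.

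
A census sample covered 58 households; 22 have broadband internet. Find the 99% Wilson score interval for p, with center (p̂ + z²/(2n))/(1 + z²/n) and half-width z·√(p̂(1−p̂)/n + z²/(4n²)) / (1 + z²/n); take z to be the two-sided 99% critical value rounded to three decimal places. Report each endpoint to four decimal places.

Here p̂ = 22/58 = 0.37931 and z = 2.576 (z² = 6.635776).
1 + z²/n = 1.114410.
Adjusted center: (0.37931 + z²/(2n))/1.114410 = 0.39170.
Radicand: p̂(1−p̂)/n + z²/(4n²) = 0.004059207 + 0.000493146 = 0.004552353.
Half-width = 2.576·√0.004552353/1.114410 = 0.15596.
So the interval runs from 0.2357 to 0.5477.

(0.2357, 0.5477)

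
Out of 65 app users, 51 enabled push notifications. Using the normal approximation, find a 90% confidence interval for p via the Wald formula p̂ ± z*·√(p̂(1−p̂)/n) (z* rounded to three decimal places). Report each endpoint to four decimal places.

(0.7007, 0.8685)

p̂ = 51/65 = 0.78462.
SE = √(p̂(1−p̂)/n) = √(0.168994/65) = 0.050989.
The 90% critical value is z* = 1.645.
Margin of error: 1.645 × 0.050989 = 0.08388.
So the interval runs from 0.7007 to 0.8685.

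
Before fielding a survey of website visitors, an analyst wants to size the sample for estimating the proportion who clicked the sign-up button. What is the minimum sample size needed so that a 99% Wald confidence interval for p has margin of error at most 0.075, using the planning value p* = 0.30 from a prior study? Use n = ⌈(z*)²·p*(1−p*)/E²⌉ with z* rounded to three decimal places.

z* = 2.576 at the 99% level.
p*(1−p*) = 0.2100.
Required n before rounding: 6.635776 × 0.2100 / 0.075² = 247.736.
Rounding up, n = 248.

n = 248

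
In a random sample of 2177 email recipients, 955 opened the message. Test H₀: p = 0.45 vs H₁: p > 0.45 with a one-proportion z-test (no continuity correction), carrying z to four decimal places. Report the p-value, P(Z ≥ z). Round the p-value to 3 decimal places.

p-value = 0.856

p̂ = 955/2177 = 0.43868.
Under H₀, SE = √(p₀(1−p₀)/n) = √(0.45·0.55/2177) = √0.000113689 = 0.010662.
z = (p̂ − p₀)/SE = (955/2177 − 0.45)/0.010662 ≈ -1.0619.
From the standard normal, P(Z ≥ z) = 0.856.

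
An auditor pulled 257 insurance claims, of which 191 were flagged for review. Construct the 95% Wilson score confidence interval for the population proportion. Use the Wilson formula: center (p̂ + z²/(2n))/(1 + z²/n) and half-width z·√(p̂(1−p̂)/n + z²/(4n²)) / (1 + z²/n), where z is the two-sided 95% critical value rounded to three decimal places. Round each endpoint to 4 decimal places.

Here p̂ = 191/257 = 0.74319 and z = 1.960 (z² = 3.841600).
1 + z²/n = 1.014948.
Adjusted center: (0.74319 + z²/(2n))/1.014948 = 0.73961.
Radicand: p̂(1−p̂)/n + z²/(4n²) = 0.000742639 + 0.000014541 = 0.000757180.
Half-width = z·√(radicand)/denom = 1.960·0.027517/1.014948 = 0.05314.
So the interval runs from 0.6865 to 0.7927.

(0.6865, 0.7927)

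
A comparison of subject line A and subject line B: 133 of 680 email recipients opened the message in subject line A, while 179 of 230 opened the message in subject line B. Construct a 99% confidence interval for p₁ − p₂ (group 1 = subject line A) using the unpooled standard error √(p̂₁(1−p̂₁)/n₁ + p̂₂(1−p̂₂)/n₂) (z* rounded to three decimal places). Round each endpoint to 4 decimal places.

p̂₁ = 133/680 = 0.19559, p̂₂ = 179/230 = 0.77826; p̂₁ − p̂₂ = -0.58267.
Unpooled SE = √(p̂₁(1−p̂₁)/n₁ + p̂₂(1−p̂₂)/n₂) = √(0.000231373 + 0.000750308) = 0.031332.
For 99% confidence, z* = 2.576. Margin of error = 0.08071.
CI: -0.58267 ± 0.08071 = (-0.6634, -0.5020).

(-0.6634, -0.5020)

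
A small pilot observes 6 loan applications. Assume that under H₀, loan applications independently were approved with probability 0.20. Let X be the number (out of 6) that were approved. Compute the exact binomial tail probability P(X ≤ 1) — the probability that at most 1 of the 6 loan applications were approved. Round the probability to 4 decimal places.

P = 0.6554

X ~ Binomial(n=6, p=0.20).
P(X ≤ 1) = C(6,0)·0.20^0·0.80^6 + C(6,1)·0.20^1·0.80^5.
= 0.262144 + 0.393216 = 0.6554.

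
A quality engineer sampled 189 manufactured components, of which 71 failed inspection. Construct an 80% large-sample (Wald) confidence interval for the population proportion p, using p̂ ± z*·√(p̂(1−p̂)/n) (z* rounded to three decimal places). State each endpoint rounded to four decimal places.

p̂ = 71/189 = 0.37566.
SE(p̂) = √(0.37566·0.62434/189) = 0.035227.
The 80% critical value is z* = 1.282.
Margin = 1.282·0.035227 = 0.04516.
Interval: 0.37566 ± 0.04516 → (0.3305, 0.4208).

(0.3305, 0.4208)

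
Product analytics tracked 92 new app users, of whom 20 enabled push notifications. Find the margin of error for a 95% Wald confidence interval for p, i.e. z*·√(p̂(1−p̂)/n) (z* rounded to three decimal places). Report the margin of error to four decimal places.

ME = 0.0843

Sample proportion p̂ = 20/92 = 0.21739.
SE(p̂) = √(0.21739·0.78261/92) = 0.043003.
z* = 1.960 at the 95% level.
Margin of error = z*·SE = 1.960 × 0.043003 = 0.0843.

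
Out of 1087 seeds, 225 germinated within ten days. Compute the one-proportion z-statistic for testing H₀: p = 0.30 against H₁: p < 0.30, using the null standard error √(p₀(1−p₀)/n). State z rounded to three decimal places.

Sample proportion p̂ = 225/1087 = 0.20699.
Null standard error: √(0.30·0.70/1087) = √0.000193192 = 0.013899.
z = (0.20699 − 0.30)/0.013899 = -0.09301/0.013899 = -6.692.

z = -6.692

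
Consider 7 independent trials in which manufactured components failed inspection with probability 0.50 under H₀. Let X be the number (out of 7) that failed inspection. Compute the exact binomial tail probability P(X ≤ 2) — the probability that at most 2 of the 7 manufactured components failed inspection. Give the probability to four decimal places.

P = 0.2266

X ~ Binomial(n=7, p=0.50).
P(X ≤ 2) = C(7,0)·0.50^0·0.50^7 + C(7,1)·0.50^1·0.50^6 + C(7,2)·0.50^2·0.50^5.
= 0.007812 + 0.054688 + 0.164062 = 0.2266.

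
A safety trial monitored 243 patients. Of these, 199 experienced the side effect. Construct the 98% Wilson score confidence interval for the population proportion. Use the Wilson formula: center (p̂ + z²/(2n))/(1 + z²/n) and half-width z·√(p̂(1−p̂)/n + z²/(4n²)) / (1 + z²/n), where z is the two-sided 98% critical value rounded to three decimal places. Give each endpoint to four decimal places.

(0.7547, 0.8692)

Here p̂ = 199/243 = 0.81893 and z = 2.326 (z² = 5.410276).
1 + z²/n = 1.022265.
Center = (0.81893 + 0.011132)/1.022265 = 0.81198.
Radicand: p̂(1−p̂)/n + z²/(4n²) = 0.000610221 + 0.000022906 = 0.000633127.
Half-width = 2.326·√0.000633127/1.022265 = 0.05725.
Interval: 0.81198 ± 0.05725 → (0.7547, 0.8692).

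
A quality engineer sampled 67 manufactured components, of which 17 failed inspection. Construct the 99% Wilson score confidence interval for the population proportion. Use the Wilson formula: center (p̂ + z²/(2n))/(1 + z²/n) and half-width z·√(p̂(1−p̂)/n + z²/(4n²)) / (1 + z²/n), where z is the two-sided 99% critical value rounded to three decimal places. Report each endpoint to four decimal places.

(0.1434, 0.4084)

Here p̂ = 17/67 = 0.25373 and z = 2.576 (z² = 6.635776).
1 + z²/n = 1.099041.
Adjusted center: (0.25373 + z²/(2n))/1.099041 = 0.27592.
Radicand: p̂(1−p̂)/n + z²/(4n²) = 0.002826146 + 0.000369558 = 0.003195704.
Half-width = 2.576·√0.003195704/1.099041 = 0.13250.
Interval: 0.27592 ± 0.13250 → (0.1434, 0.4084).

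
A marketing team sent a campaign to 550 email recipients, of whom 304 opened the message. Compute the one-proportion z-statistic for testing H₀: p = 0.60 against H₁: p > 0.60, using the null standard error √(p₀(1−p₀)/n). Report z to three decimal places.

z = -2.263

With x = 304 successes in n = 550, p̂ = 0.55273.
Null standard error: √(0.60·0.40/550) = √0.000436364 = 0.020889.
z = (0.55273 − 0.60)/0.020889 = -0.04727/0.020889 = -2.263.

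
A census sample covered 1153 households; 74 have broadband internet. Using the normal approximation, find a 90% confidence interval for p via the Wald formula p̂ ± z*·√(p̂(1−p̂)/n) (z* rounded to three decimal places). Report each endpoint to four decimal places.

(0.0523, 0.0761)

Sample proportion p̂ = 74/1153 = 0.06418.
SE(p̂) = √(0.06418·0.93582/1153) = 0.007217.
The 90% critical value is z* = 1.645.
Margin of error: 1.645 × 0.007217 = 0.01187.
Interval: 0.06418 ± 0.01187 → (0.0523, 0.0761).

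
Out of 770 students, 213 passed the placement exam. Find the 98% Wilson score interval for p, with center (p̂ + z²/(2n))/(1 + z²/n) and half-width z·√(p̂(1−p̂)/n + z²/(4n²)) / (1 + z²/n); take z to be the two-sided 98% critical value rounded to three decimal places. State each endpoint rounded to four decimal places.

(0.2408, 0.3156)

Here p̂ = 213/770 = 0.27662 and z = 2.326 (z² = 5.410276).
Denominator 1 + z²/n = 1 + 5.410276/770 = 1.007026.
Adjusted center: (0.27662 + z²/(2n))/1.007026 = 0.27818.
Radicand: p̂(1−p̂)/n + z²/(4n²) = 0.000259874 + 0.000002281 = 0.000262155.
Half-width = 2.326·√0.000262155/1.007026 = 0.03740.
CI: 0.27818 ± 0.03740 = (0.2408, 0.3156).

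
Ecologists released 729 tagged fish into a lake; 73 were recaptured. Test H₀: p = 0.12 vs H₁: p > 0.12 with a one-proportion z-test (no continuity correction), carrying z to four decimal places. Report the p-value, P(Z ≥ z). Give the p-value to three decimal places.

p-value = 0.951

The sample proportion is 73/729 = 0.10014.
Under H₀, SE = √(p₀(1−p₀)/n) = √(0.12·0.88/729) = √0.000144856 = 0.012036.
Test statistic (full precision, shown to 4 dp): z = (73/729 − 0.12)/SE₀ ≈ -1.6503.
p-value = P(Z ≥ z) with z = -1.6503 → 0.951.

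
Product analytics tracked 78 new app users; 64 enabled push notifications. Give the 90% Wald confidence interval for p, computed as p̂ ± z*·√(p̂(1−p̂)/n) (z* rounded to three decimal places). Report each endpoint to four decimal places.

p̂ = 64/78 = 0.82051.
Standard error of p̂: √(0.147272/78) = √0.001888097 = 0.043452.
For 90% confidence, z* = 1.645.
Margin = 1.645·0.043452 = 0.07148.
CI: 0.82051 ± 0.07148 = (0.7490, 0.8920).

(0.7490, 0.8920)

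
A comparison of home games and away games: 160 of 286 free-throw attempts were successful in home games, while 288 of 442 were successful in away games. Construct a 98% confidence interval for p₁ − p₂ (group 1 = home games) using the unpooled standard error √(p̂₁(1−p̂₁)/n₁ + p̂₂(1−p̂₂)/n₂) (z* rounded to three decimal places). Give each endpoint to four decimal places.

p̂₁ = 0.55944, p̂₂ = 0.65158, so the observed difference is -0.09214.
SE = √(0.000861772 + 0.000513625) = √0.001375397 = 0.037086.
The 98% critical value is z* = 2.326. Margin of error = 0.08626.
So the interval runs from -0.1784 to -0.0059.

(-0.1784, -0.0059)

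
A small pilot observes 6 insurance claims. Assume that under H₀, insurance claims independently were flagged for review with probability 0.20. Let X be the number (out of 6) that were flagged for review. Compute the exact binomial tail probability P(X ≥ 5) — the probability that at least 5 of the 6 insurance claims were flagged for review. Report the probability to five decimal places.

X ~ Binomial(n=6, p=0.20).
P(X ≥ 5) = C(6,5)·0.20^5·0.80^1 + C(6,6)·0.20^6·0.80^0.
= 0.001536 + 0.000064 = 0.00160.

P = 0.00160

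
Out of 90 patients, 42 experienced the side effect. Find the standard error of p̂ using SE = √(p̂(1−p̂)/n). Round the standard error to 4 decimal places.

With x = 42 successes in n = 90, p̂ = 0.46667.
p̂(1−p̂) = 0.46667·0.53333 = 0.248889.
Dividing by n and taking the root: √0.002765433 = 0.0526.

SE = 0.0526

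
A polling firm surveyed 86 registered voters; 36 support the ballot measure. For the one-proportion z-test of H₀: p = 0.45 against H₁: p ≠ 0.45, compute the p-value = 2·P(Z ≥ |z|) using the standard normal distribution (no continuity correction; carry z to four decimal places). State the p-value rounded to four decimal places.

p-value = 0.5584

With x = 36 successes in n = 86, p̂ = 0.41860.
SE₀ = √(0.45·0.55/86) = 0.053646.
Test statistic (full precision, shown to 4 dp): z = (36/86 − 0.45)/SE₀ ≈ -0.5852.
p-value = 2·P(Z ≥ |z|) with z = -0.5852 → 0.5584.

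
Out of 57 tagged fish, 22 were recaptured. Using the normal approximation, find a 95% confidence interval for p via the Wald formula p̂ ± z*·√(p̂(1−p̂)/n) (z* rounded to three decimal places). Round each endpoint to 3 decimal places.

(0.260, 0.512)

The sample proportion is 22/57 = 0.38596.
SE = √(p̂(1−p̂)/n) = √(0.236996/57) = 0.064481.
For 95% confidence, z* = 1.960.
Margin of error: 1.960 × 0.064481 = 0.12638.
So the interval runs from 0.260 to 0.512.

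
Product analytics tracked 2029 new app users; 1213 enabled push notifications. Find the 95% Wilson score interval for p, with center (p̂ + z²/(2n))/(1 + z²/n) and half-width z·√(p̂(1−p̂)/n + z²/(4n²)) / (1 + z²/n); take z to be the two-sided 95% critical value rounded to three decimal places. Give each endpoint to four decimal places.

(0.5763, 0.6190)

p̂ = 1213/2029 = 0.59783; z = 1.960, so z² = 3.841600.
Denominator 1 + z²/n = 1 + 3.841600/2029 = 1.001893.
Center = (0.59783 + 0.000947)/1.001893 = 0.59765.
Radicand: p̂(1−p̂)/n + z²/(4n²) = 0.000118496 + 0.000000233 = 0.000118729.
Half-width = 1.960·√0.000118729/1.001893 = 0.02132.
So the interval runs from 0.5763 to 0.6190.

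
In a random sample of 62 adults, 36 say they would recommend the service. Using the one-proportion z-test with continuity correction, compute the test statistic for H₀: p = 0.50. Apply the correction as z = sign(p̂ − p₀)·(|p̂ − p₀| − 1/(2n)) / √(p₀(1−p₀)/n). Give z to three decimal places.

z = 1.143

p̂ = 36/62 = 0.58065. p̂ − p₀ = 0.080645.
1/(2n) = 0.008065.
Corrected numerator: |0.080645| − 0.008065 = 0.072580.
Under H₀, SE = √(p₀(1−p₀)/n) = √(0.50·0.50/62) = √0.004032258 = 0.063500.
z = (+)0.072580/0.063500 = 1.143.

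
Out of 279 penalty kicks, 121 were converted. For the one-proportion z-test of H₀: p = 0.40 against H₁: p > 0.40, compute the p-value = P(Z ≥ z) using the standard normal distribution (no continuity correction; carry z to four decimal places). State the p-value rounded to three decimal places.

p-value = 0.125

Sample proportion p̂ = 121/279 = 0.43369.
SE₀ = √(0.40·0.60/279) = 0.029329.
Test statistic (full precision, shown to 4 dp): z = (121/279 − 0.40)/SE₀ ≈ 1.1487.
From the standard normal, P(Z ≥ z) = 0.125.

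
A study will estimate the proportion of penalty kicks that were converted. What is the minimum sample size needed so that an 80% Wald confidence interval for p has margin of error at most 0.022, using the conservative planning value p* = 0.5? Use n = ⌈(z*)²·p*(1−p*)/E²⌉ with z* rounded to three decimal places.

The 80% critical value is z* = 1.282.
p*(1−p*) = 0.50·0.50 = 0.2500.
(z*)²·p*(1−p*)/E² = 1.643524·0.2500/0.000484 = 848.928.
⌈848.928⌉ = 849.

n = 849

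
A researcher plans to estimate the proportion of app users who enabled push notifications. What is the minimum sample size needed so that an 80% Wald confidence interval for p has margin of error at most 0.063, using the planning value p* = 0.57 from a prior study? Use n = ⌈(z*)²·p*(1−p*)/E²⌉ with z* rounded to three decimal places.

For 80% confidence, z* = 1.282.
p*(1−p*) = 0.2451.
(z*)²·p*(1−p*)/E² = 1.643524·0.2451/0.003969 = 101.494.
Rounding up, n = 102.

n = 102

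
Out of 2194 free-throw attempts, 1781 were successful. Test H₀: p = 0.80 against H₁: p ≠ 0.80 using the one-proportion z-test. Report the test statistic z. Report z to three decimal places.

Sample proportion p̂ = 1781/2194 = 0.81176.
SE₀ = √(0.80·0.20/2194) = 0.008540.
z = (p̂ − p₀)/SE = (0.81176 − 0.80)/0.008540 = 1.377.

z = 1.377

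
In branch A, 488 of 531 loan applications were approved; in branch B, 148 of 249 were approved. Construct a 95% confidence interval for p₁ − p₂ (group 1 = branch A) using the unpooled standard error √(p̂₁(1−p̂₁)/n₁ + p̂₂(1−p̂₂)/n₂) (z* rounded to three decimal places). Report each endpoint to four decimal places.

p̂₁ = 0.91902, p̂₂ = 0.59438, so the observed difference is 0.32464.
SE = √(0.000140154 + 0.000968245) = √0.001108399 = 0.033293.
The 95% critical value is z* = 1.960. Margin of error = 0.06525.
So the interval runs from 0.2594 to 0.3899.

(0.2594, 0.3899)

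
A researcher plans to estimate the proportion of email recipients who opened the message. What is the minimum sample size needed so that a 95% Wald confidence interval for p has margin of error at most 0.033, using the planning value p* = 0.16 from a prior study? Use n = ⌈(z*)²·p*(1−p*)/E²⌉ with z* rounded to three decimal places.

n = 475

For 95% confidence, z* = 1.960.
p*(1−p*) = 0.1344.
(z*)²·p*(1−p*)/E² = 3.841600·0.1344/0.001089 = 474.115.
Rounding up, n = 475.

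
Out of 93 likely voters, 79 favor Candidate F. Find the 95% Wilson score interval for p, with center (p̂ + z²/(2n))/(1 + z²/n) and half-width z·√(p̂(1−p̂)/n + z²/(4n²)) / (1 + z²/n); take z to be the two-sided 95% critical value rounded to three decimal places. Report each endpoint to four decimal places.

(0.7630, 0.9082)

p̂ = 79/93 = 0.84946; z = 1.960, so z² = 3.841600.
1 + z²/n = 1.041308.
Adjusted center: (0.84946 + z²/(2n))/1.041308 = 0.83560.
Radicand: p̂(1−p̂)/n + z²/(4n²) = 0.001375011 + 0.000111042 = 0.001486053.
Half-width = 1.960·√0.001486053/1.041308 = 0.07256.
Interval: 0.83560 ± 0.07256 → (0.7630, 0.9082).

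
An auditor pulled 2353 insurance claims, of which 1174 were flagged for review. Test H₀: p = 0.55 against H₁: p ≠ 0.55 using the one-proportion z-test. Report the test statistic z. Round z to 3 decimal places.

z = -4.979

Sample proportion p̂ = 1174/2353 = 0.49894.
Null standard error: √(0.55·0.45/2353) = √0.000105185 = 0.010256.
z = (p̂ − p₀)/SE = (0.49894 − 0.55)/0.010256 = -4.979.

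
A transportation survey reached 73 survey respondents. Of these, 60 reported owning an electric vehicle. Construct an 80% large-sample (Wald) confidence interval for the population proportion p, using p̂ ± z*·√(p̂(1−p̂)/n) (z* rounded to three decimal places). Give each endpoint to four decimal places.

Sample proportion p̂ = 60/73 = 0.82192.
SE(p̂) = √(0.82192·0.17808/73) = 0.044778.
z* = 1.282 at the 80% level.
Margin = 1.282·0.044778 = 0.05741.
So the interval runs from 0.7645 to 0.8793.

(0.7645, 0.8793)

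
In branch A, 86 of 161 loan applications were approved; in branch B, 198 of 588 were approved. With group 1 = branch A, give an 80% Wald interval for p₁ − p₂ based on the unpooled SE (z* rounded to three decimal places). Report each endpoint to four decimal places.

(0.1412, 0.2537)

p̂₁ = 86/161 = 0.53416, p̂₂ = 198/588 = 0.33673; p̂₁ − p̂₂ = 0.19743.
Unpooled SE = √(p̂₁(1−p̂₁)/n₁ + p̂₂(1−p̂₂)/n₂) = √(0.001545547 + 0.000379837) = 0.043879.
For 80% confidence, z* = 1.282. Margin of error = 0.05625.
So the interval runs from 0.1412 to 0.2537.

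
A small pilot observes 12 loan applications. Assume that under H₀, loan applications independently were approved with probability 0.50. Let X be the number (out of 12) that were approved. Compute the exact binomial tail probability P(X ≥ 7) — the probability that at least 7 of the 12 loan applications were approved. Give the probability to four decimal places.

P = 0.3872

X is binomial with n = 12 and p = 0.50.
P(X ≥ 7) = Σ_{j=7}^{12} C(12,j)·0.50^j·0.50^{12−j}.
= 0.193359 + 0.120850 + 0.053711 + 0.016113 + 0.002930 + 0.000244 = 0.3872.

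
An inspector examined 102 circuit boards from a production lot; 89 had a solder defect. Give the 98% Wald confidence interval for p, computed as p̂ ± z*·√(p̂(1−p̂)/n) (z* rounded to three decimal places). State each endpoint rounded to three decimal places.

(0.796, 0.949)

The sample proportion is 89/102 = 0.87255.
Standard error of p̂: √(0.111207/102) = √0.001090267 = 0.033019.
For 98% confidence, z* = 2.326.
Margin = 2.326·0.033019 = 0.07680.
So the interval runs from 0.796 to 0.949.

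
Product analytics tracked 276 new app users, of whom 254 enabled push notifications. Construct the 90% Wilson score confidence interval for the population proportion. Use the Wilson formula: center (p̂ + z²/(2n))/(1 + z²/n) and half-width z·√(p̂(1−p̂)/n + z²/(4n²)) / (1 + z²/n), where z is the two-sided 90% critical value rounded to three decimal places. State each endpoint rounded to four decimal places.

(0.8892, 0.9432)

Here p̂ = 254/276 = 0.92029 and z = 1.645 (z² = 2.706025).
Denominator 1 + z²/n = 1 + 2.706025/276 = 1.009804.
Center = (0.92029 + 0.004902)/1.009804 = 0.91621.
Radicand: p̂(1−p̂)/n + z²/(4n²) = 0.000265784 + 0.000008881 = 0.000274665.
Half-width = z·√(radicand)/denom = 1.645·0.016573/1.009804 = 0.02700.
CI: 0.91621 ± 0.02700 = (0.8892, 0.9432).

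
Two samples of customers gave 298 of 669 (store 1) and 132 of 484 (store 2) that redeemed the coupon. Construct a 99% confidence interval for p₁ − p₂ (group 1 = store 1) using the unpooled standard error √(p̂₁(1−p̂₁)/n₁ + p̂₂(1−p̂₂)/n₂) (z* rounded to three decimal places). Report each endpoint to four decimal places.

(0.1008, 0.2446)

p̂₁ = 0.44544, p̂₂ = 0.27273, so the observed difference is 0.17271.
SE = √(0.000369243 + 0.000409808) = √0.000779051 = 0.027911.
The 99% critical value is z* = 2.576. Margin of error = 0.07190.
CI: 0.17271 ± 0.07190 = (0.1008, 0.2446).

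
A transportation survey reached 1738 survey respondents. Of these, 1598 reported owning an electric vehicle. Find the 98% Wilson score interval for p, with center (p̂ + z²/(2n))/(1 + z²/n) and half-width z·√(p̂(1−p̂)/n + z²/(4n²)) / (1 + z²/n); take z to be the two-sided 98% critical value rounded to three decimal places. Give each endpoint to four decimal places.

(0.9029, 0.9334)

Here p̂ = 1598/1738 = 0.91945 and z = 2.326 (z² = 5.410276).
Denominator 1 + z²/n = 1 + 5.410276/1738 = 1.003113.
Center = (0.91945 + 0.001556)/1.003113 = 0.91815.
Radicand: p̂(1−p̂)/n + z²/(4n²) = 0.000042614 + 0.000000448 = 0.000043062.
Half-width = z·√(radicand)/denom = 2.326·0.006562/1.003113 = 0.01522.
So the interval runs from 0.9029 to 0.9334.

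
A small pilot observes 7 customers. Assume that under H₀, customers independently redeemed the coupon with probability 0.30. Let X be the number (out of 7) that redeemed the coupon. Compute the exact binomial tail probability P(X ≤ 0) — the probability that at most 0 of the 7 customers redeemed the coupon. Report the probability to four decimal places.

P = 0.0824

X is binomial with n = 7 and p = 0.30.
P(X ≤ 0) = C(7,0)·0.30^0·0.70^7.
= 0.082354 = 0.0824.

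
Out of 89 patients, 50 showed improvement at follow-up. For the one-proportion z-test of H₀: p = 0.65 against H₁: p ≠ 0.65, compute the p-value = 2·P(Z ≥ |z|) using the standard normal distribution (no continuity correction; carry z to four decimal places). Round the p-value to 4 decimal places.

Sample proportion p̂ = 50/89 = 0.56180.
SE₀ = √(0.65·0.35/89) = 0.050559.
z = (p̂ − p₀)/SE = (50/89 − 0.65)/0.050559 ≈ -1.7446.
p-value = 2·P(Z ≥ |z|) with z = -1.7446 → 0.0811.

p-value = 0.0811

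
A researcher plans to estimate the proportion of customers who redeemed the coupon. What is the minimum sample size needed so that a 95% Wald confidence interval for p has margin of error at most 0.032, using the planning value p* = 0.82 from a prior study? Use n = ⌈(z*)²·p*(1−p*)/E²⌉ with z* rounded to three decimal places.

n = 554

The 95% critical value is z* = 1.960.
p*(1−p*) = 0.1476.
Required n before rounding: 3.841600 × 0.1476 / 0.032² = 553.731.
⌈553.731⌉ = 554.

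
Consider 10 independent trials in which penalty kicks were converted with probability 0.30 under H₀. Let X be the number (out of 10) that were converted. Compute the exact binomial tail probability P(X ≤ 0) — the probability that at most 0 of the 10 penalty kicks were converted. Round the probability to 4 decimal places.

X ~ Binomial(n=10, p=0.30).
P(X ≤ 0) = C(10,0)·0.30^0·0.70^10.
= 0.028248 = 0.0282.

P = 0.0282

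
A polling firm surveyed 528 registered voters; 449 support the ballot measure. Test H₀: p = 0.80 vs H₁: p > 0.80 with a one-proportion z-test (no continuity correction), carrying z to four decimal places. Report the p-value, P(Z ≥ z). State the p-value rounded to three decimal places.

p̂ = 449/528 = 0.85038.
SE₀ = √(0.80·0.20/528) = 0.017408.
Test statistic (full precision, shown to 4 dp): z = (449/528 − 0.80)/SE₀ ≈ 2.8940.
p-value = P(Z ≥ z) with z = 2.8940 → 0.002.

p-value = 0.002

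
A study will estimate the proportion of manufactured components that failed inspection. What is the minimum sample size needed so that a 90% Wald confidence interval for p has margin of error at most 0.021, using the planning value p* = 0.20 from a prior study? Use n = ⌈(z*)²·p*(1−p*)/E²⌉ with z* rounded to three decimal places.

z* = 1.645 at the 90% level.
p*(1−p*) = 0.1600.
Required n before rounding: 2.706025 × 0.1600 / 0.021² = 981.778.
⌈981.778⌉ = 982.

n = 982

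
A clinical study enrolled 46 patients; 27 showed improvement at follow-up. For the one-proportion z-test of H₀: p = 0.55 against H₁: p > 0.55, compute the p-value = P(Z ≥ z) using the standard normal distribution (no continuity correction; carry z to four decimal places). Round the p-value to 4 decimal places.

The sample proportion is 27/46 = 0.58696.
SE₀ = √(0.55·0.45/46) = 0.073351.
z = (p̂ − p₀)/SE = (27/46 − 0.55)/0.073351 ≈ 0.5038.
p-value = P(Z ≥ z) with z = 0.5038 → 0.3072.

p-value = 0.3072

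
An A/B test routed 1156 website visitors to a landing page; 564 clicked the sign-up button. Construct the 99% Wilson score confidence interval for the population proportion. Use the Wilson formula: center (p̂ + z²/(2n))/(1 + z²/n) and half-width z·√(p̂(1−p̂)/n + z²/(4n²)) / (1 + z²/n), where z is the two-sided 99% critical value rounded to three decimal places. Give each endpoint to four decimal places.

Here p̂ = 564/1156 = 0.48789 and z = 2.576 (z² = 6.635776).
1 + z²/n = 1.005740.
Adjusted center: (0.48789 + z²/(2n))/1.005740 = 0.48796.
Radicand: p̂(1−p̂)/n + z²/(4n²) = 0.000216136 + 0.000001241 = 0.000217377.
Half-width = z·√(radicand)/denom = 2.576·0.014744/1.005740 = 0.03776.
So the interval runs from 0.4502 to 0.5257.

(0.4502, 0.5257)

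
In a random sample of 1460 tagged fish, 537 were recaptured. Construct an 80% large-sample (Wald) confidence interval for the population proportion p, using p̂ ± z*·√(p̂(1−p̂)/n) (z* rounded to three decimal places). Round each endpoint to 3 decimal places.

(0.352, 0.384)

p̂ = 537/1460 = 0.36781.
SE = √(p̂(1−p̂)/n) = √(0.232525/1460) = 0.012620.
For 80% confidence, z* = 1.282.
Margin of error: 1.282 × 0.012620 = 0.01618.
So the interval runs from 0.352 to 0.384.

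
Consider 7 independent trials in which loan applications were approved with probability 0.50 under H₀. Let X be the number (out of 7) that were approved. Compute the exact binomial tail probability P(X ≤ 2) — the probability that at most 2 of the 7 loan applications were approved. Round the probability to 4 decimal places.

P = 0.2266

X is binomial with n = 7 and p = 0.50.
P(X ≤ 2) = C(7,0)·0.50^0·0.50^7 + C(7,1)·0.50^1·0.50^6 + C(7,2)·0.50^2·0.50^5.
= 0.007812 + 0.054688 + 0.164062 = 0.2266.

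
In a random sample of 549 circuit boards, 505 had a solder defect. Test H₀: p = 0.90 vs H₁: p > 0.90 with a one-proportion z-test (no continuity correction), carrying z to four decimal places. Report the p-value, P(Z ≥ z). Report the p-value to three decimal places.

p-value = 0.060

The sample proportion is 505/549 = 0.91985.
Under H₀, SE = √(p₀(1−p₀)/n) = √(0.90·0.10/549) = √0.000163934 = 0.012804.
z = (p̂ − p₀)/SE = (505/549 − 0.90)/0.012804 ≈ 1.5507.
From the standard normal, P(Z ≥ z) = 0.060.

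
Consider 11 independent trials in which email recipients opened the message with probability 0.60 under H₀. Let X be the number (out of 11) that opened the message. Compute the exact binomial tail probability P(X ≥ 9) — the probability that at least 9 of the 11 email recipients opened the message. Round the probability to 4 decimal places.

P = 0.1189

X ~ Binomial(n=11, p=0.60).
P(X ≥ 9) = C(11,9)·0.60^9·0.40^2 + C(11,10)·0.60^10·0.40^1 + C(11,11)·0.60^11·0.40^0.
= 0.088684 + 0.026605 + 0.003628 = 0.1189.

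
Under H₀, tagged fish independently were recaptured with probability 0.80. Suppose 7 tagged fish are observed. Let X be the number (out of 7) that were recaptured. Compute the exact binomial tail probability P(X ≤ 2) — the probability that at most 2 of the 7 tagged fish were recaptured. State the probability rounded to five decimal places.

P = 0.00467

X ~ Binomial(n=7, p=0.80).
P(X ≤ 2) = C(7,0)·0.80^0·0.20^7 + C(7,1)·0.80^1·0.20^6 + C(7,2)·0.80^2·0.20^5.
= 0.000013 + 0.000358 + 0.004301 = 0.00467.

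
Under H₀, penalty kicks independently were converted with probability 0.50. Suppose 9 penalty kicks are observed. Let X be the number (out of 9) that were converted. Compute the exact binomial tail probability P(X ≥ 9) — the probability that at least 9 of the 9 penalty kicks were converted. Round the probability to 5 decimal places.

X ~ Binomial(n=9, p=0.50).
P(X ≥ 9) = C(9,9)·0.50^9·0.50^0.
= 0.001953 = 0.00195.

P = 0.00195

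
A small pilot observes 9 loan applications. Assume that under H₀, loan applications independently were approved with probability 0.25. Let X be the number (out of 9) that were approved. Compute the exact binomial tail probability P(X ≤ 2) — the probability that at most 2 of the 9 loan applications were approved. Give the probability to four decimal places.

P = 0.6007

X is binomial with n = 9 and p = 0.25.
P(X ≤ 2) = C(9,0)·0.25^0·0.75^9 + C(9,1)·0.25^1·0.75^8 + C(9,2)·0.25^2·0.75^7.
= 0.075085 + 0.225254 + 0.300339 = 0.6007.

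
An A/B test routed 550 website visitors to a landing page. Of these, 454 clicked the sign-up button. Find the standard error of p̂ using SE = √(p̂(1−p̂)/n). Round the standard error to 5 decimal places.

SE = 0.01619

Sample proportion p̂ = 454/550 = 0.82545.
p̂(1−p̂) = 0.144082.
SE = √(0.144082/550) = √0.000261967 = 0.01619.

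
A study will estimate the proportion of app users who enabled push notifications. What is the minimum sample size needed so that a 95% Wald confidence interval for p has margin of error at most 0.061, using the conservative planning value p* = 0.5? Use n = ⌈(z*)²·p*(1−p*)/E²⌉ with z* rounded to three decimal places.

For 95% confidence, z* = 1.960.
p*(1−p*) = 0.50·0.50 = 0.2500.
(z*)²·p*(1−p*)/E² = 3.841600·0.2500/0.003721 = 258.103.
Rounding up, n = 259.

n = 259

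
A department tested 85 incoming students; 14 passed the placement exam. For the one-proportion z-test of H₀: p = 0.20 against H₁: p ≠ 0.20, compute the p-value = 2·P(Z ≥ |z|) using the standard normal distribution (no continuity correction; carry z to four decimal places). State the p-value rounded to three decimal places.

Sample proportion p̂ = 14/85 = 0.16471.
Under H₀, SE = √(p₀(1−p₀)/n) = √(0.20·0.80/85) = √0.001882353 = 0.043386.
Test statistic (full precision, shown to 4 dp): z = (14/85 − 0.20)/SE₀ ≈ -0.8135.
From the standard normal, 2·P(Z ≥ |z|) = 0.416.

p-value = 0.416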